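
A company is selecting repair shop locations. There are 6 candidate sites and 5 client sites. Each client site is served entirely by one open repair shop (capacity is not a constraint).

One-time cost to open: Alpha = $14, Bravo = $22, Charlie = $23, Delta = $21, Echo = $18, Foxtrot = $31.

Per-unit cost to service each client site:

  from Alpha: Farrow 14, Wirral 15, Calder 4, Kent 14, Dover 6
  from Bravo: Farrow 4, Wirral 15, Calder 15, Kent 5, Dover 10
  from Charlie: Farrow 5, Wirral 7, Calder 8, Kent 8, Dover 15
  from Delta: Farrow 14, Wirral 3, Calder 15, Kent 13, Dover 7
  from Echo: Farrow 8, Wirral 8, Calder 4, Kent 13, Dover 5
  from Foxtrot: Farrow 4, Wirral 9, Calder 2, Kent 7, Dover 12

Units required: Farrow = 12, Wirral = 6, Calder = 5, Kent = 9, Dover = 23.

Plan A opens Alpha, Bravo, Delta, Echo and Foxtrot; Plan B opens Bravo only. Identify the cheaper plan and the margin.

Plan A is cheaper by 168.

Plan A: {Alpha, Bravo, Delta, Echo, Foxtrot}: Farrow→Bravo 4·12=48, Wirral→Delta 3·6=18, Calder→Foxtrot 2·5=10, Kent→Bravo 5·9=45, Dover→Echo 5·23=115. Service 236; fixed 106; total 342.
Plan B: {Bravo}: Farrow→Bravo 4·12=48, Wirral→Bravo 15·6=90, Calder→Bravo 15·5=75, Kent→Bravo 5·9=45, Dover→Bravo 10·23=230. Service 488; fixed 22; total 510.
Difference: |342 − 510| = 168.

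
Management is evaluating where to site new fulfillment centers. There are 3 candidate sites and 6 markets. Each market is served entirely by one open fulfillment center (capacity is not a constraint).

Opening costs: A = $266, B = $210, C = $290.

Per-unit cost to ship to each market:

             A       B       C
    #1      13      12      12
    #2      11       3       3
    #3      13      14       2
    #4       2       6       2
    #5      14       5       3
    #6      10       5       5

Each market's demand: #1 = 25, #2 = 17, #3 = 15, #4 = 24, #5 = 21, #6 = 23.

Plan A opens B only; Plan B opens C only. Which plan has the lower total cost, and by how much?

Plan A: {B}: #1→B 12·25=300, #2→B 3·17=51, #3→B 14·15=210, #4→B 6·24=144, #5→B 5·21=105, #6→B 5·23=115. Service 925; fixed 210; total 1135.
Plan B: {C}: #1→C 12·25=300, #2→C 3·17=51, #3→C 2·15=30, #4→C 2·24=48, #5→C 3·21=63, #6→C 5·23=115. Service 607; fixed 290; total 897.
Difference: |1135 − 897| = 238.

Plan B is cheaper by 238.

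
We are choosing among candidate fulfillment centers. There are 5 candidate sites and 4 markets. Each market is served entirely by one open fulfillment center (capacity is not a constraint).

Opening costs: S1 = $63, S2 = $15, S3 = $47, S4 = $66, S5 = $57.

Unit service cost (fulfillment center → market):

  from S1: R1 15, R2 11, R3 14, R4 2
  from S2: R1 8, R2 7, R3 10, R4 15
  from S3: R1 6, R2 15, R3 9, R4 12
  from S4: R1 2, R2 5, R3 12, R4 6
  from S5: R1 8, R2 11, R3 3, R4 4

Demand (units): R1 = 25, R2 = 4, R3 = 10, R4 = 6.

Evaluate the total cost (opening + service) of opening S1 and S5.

Total cost: 406

Each market is assigned to its cheapest site among the open ones.
{S1, S5}: R1→S5 8·25=200, R2→S1 11·4=44, R3→S5 3·10=30, R4→S1 2·6=12. Service 286; fixed 120; total 406.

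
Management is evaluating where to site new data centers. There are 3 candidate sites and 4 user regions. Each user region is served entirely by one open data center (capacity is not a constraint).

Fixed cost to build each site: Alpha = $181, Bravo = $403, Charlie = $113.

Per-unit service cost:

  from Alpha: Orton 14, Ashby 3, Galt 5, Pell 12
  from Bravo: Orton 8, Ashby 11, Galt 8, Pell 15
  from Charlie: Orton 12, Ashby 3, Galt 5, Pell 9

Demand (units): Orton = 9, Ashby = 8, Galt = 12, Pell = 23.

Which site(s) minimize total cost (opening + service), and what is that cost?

For any fixed open set, each user region goes to its cheapest open site; total = fixed + service.
{Charlie}: Orton→Charlie 12·9=108, Ashby→Charlie 3·8=24, Galt→Charlie 5·12=60, Pell→Charlie 9·23=207. Service 399; fixed 113; total 512.
{Alpha}: service 486 + fixed 181 = 667
{Alpha, Charlie}: service 399 + fixed 294 = 693
{Alpha, Bravo, Charlie}: service 363 + fixed 697 = 1060
No other subset beats 512.

Open Charlie only; minimum total cost 512.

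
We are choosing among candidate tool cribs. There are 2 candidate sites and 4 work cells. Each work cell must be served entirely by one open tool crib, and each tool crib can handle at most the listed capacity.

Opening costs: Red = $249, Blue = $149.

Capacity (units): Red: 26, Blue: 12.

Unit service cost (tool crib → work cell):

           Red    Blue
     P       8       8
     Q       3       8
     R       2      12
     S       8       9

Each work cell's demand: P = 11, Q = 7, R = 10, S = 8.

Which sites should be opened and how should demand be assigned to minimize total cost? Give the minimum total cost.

Minimum total cost: 591

Open {Red, Blue}: P→Blue 8·11=88, Q→Red 3·7=21, R→Red 2·10=20, S→Red 8·8=64.
Loads: Red carries 25/26, Blue carries 11/12. Service 193; fixed 398; total 591.
Next best feasible plan costs 691.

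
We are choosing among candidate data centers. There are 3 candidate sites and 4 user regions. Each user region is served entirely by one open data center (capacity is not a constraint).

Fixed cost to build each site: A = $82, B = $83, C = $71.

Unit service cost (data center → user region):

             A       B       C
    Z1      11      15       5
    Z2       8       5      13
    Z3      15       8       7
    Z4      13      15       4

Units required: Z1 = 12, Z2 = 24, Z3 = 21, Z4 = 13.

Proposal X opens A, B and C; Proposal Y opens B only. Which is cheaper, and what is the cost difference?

Proposal X: {A, B, C}: Z1→C 5·12=60, Z2→B 5·24=120, Z3→C 7·21=147, Z4→C 4·13=52. Service 379; fixed 236; total 615.
Proposal Y: {B}: Z1→B 15·12=180, Z2→B 5·24=120, Z3→B 8·21=168, Z4→B 15·13=195. Service 663; fixed 83; total 746.
Difference: |615 − 746| = 131.

Proposal X is cheaper by 131.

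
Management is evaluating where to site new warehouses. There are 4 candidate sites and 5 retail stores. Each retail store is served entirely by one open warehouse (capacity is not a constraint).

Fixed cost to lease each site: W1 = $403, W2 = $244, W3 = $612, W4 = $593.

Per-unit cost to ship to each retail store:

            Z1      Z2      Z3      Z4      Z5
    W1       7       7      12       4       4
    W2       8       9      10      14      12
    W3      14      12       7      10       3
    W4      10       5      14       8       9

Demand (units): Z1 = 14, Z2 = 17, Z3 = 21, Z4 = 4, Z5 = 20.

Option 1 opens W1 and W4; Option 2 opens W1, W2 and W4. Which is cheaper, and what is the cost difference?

Option 1 is cheaper by 202.

Option 1: {W1, W4}: Z1→W1 7·14=98, Z2→W4 5·17=85, Z3→W1 12·21=252, Z4→W1 4·4=16, Z5→W1 4·20=80. Service 531; fixed 996; total 1527.
Option 2: {W1, W2, W4}: Z1→W1 7·14=98, Z2→W4 5·17=85, Z3→W2 10·21=210, Z4→W1 4·4=16, Z5→W1 4·20=80. Service 489; fixed 1240; total 1729.
Difference: |1527 − 1729| = 202.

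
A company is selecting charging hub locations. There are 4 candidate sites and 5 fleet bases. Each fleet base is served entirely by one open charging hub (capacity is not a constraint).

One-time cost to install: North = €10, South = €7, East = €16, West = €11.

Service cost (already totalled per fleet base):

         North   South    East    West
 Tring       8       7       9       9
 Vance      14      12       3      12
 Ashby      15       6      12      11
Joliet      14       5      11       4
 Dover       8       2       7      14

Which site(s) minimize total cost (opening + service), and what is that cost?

Open South only; minimum total cost 39.

For any fixed open set, each fleet base goes to its cheapest open site; total = fixed + service.
{South}: Tring→South 7, Vance→South 12, Ashby→South 6, Joliet→South 5, Dover→South 2. Service 32; fixed 7; total 39.
{South, East}: Tring→South 7, Vance→East 3, Ashby→South 6, Joliet→South 5, Dover→South 2. Service 23; fixed 23; total 46.
{North, South}: service 32 + fixed 17 = 49
{North, South, East, West}: Tring→South 7, Vance→East 3, Ashby→South 6, Joliet→West 4, Dover→South 2. Service 22; fixed 44; total 66.
(All 15 nonempty subsets were checked; South only is lowest.)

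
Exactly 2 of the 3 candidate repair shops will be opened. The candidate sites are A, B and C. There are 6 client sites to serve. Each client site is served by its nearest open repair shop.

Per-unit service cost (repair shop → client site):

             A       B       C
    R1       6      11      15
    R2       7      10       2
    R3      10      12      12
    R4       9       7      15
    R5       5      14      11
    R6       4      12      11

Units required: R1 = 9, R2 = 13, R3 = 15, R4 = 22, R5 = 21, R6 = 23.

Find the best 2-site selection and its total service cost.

With exactly 2 open, each client site uses its cheapest among the chosen.
{A, C}: R1→A 6·9=54, R2→C 2·13=26, R3→A 10·15=150, R4→A 9·22=198, R5→A 5·21=105, R6→A 4·23=92. Service cost 625.
{A, B}: service cost 646
{B, C}: service cost 943
Among all 3 size-2 choices, {A, C} is lowest.

Choose A and C; total service cost 625.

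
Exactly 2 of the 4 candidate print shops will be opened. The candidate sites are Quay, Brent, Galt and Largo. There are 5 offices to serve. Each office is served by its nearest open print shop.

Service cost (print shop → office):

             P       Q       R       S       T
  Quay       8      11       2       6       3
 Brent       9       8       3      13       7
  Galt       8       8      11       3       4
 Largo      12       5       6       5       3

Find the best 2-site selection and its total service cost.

With exactly 2 open, each office uses its cheapest among the chosen.
{Quay, Largo}: P→Quay 8, Q→Largo 5, R→Quay 2, S→Largo 5, T→Quay 3. Service cost 23.
{Quay, Galt}: service cost 24
{Brent, Largo}: service cost 25
Among all 6 size-2 choices, {Quay, Largo} is lowest.

Choose Quay and Largo; total service cost 23.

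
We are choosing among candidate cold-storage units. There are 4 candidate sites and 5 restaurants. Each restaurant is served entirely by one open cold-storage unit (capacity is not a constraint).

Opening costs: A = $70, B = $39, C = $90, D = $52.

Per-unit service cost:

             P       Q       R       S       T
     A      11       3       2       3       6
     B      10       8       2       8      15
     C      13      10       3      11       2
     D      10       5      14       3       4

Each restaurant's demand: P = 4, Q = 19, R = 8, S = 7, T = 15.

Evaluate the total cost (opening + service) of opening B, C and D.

Each restaurant is assigned to its cheapest site among the open ones.
{B, C, D}: P→B 10·4=40, Q→D 5·19=95, R→B 2·8=16, S→D 3·7=21, T→C 2·15=30. Service 202; fixed 181; total 383.

Total cost: 383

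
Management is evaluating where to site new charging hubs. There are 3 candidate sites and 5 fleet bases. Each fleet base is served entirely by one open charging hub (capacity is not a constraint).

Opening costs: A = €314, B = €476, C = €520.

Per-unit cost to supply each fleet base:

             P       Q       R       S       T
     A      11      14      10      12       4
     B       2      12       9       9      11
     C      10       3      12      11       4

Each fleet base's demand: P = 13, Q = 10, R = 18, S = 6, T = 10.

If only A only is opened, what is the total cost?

Each fleet base is assigned to its cheapest site among the open ones.
{A}: P→A 11·13=143, Q→A 14·10=140, R→A 10·18=180, S→A 12·6=72, T→A 4·10=40. Service 575; fixed 314; total 889.

Total cost: 889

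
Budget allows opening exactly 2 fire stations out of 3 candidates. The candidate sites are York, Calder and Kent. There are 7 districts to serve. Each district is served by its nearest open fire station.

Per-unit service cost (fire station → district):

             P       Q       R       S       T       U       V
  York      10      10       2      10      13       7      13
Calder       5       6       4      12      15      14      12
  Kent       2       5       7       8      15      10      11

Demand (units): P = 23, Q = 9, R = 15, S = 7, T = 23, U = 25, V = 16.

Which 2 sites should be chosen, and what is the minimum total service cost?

Choose York and Kent; total service cost 827.

With exactly 2 open, each district uses its cheapest among the chosen.
{York, Kent}: P→Kent 2·23=46, Q→Kent 5·9=45, R→York 2·15=30, S→Kent 8·7=56, T→York 13·23=299, U→York 7·25=175, V→Kent 11·16=176. Service cost 827.
{York, Calder}: service cost 935
{Calder, Kent}: service cost 978
Among all 3 size-2 choices, {York, Kent} is lowest.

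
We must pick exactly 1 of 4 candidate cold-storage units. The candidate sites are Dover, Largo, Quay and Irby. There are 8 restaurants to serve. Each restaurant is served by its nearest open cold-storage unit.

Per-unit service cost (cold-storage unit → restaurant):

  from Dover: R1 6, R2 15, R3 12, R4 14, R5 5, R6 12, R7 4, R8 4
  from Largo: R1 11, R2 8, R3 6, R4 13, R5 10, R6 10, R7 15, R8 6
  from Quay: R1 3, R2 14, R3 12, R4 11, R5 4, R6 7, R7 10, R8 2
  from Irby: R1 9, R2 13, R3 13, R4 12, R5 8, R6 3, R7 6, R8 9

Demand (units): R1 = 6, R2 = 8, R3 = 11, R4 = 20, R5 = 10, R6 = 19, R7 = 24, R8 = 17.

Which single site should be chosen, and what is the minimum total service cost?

Choose Quay only; total service cost 929.

With exactly 1 open, each restaurant uses its cheapest among the chosen.
{Quay}: R1→Quay 3·6=18, R2→Quay 14·8=112, R3→Quay 12·11=132, R4→Quay 11·20=220, R5→Quay 4·10=40, R6→Quay 7·19=133, R7→Quay 10·24=240, R8→Quay 2·17=34. Service cost 929.
{Irby}: service cost 975
{Dover}: service cost 1010
Among all 4 size-1 choices, {Quay} is lowest.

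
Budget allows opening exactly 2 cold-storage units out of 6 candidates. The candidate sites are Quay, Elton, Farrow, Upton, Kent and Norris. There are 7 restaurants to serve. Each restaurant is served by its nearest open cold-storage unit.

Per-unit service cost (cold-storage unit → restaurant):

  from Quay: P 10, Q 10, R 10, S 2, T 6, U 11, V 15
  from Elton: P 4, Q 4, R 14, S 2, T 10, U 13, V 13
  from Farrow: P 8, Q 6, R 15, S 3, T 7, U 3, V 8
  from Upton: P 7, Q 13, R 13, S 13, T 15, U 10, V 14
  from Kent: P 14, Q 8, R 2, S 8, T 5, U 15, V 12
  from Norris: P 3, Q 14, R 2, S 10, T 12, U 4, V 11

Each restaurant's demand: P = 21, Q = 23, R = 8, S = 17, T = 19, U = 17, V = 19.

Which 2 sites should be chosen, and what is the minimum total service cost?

Choose Farrow and Norris; total service cost 604.

With exactly 2 open, each restaurant uses its cheapest among the chosen.
{Farrow, Norris}: P→Norris 3·21=63, Q→Farrow 6·23=138, R→Norris 2·8=16, S→Farrow 3·17=51, T→Farrow 7·19=133, U→Farrow 3·17=51, V→Farrow 8·19=152. Service cost 604.
{Elton, Farrow}: service cost 658
{Farrow, Kent}: service cost 671
Among all 15 size-2 choices, {Farrow, Norris} is lowest.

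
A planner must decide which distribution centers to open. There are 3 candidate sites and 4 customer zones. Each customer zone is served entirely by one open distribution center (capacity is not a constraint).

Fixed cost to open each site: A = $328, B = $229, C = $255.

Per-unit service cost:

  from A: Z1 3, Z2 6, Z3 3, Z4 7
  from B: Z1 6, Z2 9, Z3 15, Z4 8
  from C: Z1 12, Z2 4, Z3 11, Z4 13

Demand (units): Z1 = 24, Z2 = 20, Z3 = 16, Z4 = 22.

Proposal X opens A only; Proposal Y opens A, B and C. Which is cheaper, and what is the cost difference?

Proposal X is cheaper by 444.

Proposal X: {A}: Z1→A 3·24=72, Z2→A 6·20=120, Z3→A 3·16=48, Z4→A 7·22=154. Service 394; fixed 328; total 722.
Proposal Y: {A, B, C}: Z1→A 3·24=72, Z2→C 4·20=80, Z3→A 3·16=48, Z4→A 7·22=154. Service 354; fixed 812; total 1166.
Difference: |722 − 1166| = 444.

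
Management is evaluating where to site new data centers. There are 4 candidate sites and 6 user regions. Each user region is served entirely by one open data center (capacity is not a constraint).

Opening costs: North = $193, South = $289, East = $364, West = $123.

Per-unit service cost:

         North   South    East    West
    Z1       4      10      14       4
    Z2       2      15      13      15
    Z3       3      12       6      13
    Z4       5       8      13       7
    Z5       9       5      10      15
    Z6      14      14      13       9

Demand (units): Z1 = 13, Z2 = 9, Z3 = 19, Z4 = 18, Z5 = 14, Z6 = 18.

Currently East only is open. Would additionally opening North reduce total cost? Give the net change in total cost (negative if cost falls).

Current service cost with {East}: 1021.
Adding North: each user region re-picks its cheapest; new service cost 577, saving 444.
Extra fixed cost: 193. Net change = 193 − 444 = -251.
(Totals: 1385 → 1134.)

Yes — net change −251 (cost falls by 251).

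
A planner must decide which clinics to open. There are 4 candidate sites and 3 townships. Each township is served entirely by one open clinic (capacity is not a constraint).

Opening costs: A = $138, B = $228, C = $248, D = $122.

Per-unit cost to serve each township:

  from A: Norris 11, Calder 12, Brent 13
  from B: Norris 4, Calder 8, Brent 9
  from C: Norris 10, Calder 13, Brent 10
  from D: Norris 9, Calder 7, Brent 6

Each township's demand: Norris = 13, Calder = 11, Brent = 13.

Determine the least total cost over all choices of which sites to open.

For any fixed open set, each township goes to its cheapest open site; total = fixed + service.
{D}: Norris→D 9·13=117, Calder→D 7·11=77, Brent→D 6·13=78. Service 272; fixed 122; total 394.
{B}: service 257 + fixed 228 = 485
{A, D}: Norris→D 9·13=117, Calder→D 7·11=77, Brent→D 6·13=78. Service 272; fixed 260; total 532.
{A, B, C, D}: Norris→B 4·13=52, Calder→D 7·11=77, Brent→D 6·13=78. Service 207; fixed 736; total 943.
(All 15 nonempty subsets were checked; D only is lowest.)

Minimum total cost: 394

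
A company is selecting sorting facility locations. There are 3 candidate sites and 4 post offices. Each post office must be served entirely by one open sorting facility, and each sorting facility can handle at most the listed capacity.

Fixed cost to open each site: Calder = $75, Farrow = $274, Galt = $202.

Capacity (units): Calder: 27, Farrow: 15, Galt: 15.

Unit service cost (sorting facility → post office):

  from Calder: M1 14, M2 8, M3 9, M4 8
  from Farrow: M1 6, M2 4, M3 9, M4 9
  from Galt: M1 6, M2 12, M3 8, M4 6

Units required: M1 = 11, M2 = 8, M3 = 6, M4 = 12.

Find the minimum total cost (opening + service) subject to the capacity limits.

Open {Calder, Galt}: M1→Galt 6·11=66, M2→Calder 8·8=64, M3→Calder 9·6=54, M4→Calder 8·12=96.
Loads: Calder carries 26/27, Galt carries 11/15. Service 280; fixed 277; total 557.
Next best feasible plan costs 621.

Minimum total cost: 557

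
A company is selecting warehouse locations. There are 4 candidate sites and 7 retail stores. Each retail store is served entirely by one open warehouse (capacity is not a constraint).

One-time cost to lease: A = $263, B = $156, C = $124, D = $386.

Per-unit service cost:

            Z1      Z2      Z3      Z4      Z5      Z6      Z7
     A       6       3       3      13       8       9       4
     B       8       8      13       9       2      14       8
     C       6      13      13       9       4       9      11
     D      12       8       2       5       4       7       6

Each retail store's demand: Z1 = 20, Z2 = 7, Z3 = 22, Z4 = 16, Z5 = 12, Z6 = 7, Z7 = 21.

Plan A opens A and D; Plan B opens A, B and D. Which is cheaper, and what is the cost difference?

Plan A: {A, D}: Z1→A 6·20=120, Z2→A 3·7=21, Z3→D 2·22=44, Z4→D 5·16=80, Z5→D 4·12=48, Z6→D 7·7=49, Z7→A 4·21=84. Service 446; fixed 649; total 1095.
Plan B: {A, B, D}: Z1→A 6·20=120, Z2→A 3·7=21, Z3→D 2·22=44, Z4→D 5·16=80, Z5→B 2·12=24, Z6→D 7·7=49, Z7→A 4·21=84. Service 422; fixed 805; total 1227.
Difference: |1095 − 1227| = 132.

Plan A is cheaper by 132.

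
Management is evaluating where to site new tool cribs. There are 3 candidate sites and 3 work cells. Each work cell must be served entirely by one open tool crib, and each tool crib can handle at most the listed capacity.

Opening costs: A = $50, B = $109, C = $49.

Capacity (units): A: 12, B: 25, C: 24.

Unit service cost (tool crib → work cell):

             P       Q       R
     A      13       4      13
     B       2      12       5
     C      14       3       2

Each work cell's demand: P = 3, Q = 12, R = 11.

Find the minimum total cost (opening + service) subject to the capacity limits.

Minimum total cost: 196

Open {A, C}: P→A 13·3=39, Q→C 3·12=36, R→C 2·11=22.
Loads: A carries 3/12, C carries 23/24. Service 97; fixed 99; total 196.
Next best feasible plan costs 211.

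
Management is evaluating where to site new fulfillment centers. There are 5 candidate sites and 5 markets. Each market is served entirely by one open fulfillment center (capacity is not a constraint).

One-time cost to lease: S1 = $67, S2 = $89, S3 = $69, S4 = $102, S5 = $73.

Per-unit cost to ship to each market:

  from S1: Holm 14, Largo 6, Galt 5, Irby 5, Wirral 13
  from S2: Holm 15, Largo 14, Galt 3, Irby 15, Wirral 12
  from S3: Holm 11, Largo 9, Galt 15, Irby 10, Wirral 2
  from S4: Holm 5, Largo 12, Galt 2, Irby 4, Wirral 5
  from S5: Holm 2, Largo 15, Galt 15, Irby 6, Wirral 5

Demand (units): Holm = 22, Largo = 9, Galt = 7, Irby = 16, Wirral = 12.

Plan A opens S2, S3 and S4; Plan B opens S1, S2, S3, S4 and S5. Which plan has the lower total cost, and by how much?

Plan A is cheaper by 47.

Plan A: {S2, S3, S4}: Holm→S4 5·22=110, Largo→S3 9·9=81, Galt→S4 2·7=14, Irby→S4 4·16=64, Wirral→S3 2·12=24. Service 293; fixed 260; total 553.
Plan B: {S1, S2, S3, S4, S5}: Holm→S5 2·22=44, Largo→S1 6·9=54, Galt→S4 2·7=14, Irby→S4 4·16=64, Wirral→S3 2·12=24. Service 200; fixed 400; total 600.
Difference: |553 − 600| = 47.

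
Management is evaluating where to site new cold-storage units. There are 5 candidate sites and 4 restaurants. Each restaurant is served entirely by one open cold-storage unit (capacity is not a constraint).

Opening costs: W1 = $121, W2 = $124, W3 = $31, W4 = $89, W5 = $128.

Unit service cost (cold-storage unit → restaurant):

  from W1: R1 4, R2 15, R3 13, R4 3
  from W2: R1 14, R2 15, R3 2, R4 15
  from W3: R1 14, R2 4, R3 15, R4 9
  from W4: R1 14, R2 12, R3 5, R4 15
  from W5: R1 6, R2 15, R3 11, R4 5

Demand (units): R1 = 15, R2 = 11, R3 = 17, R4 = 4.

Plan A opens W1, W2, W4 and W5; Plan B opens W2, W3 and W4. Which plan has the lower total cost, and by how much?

Plan B is cheaper by 132.

Plan A: {W1, W2, W4, W5}: R1→W1 4·15=60, R2→W4 12·11=132, R3→W2 2·17=34, R4→W1 3·4=12. Service 238; fixed 462; total 700.
Plan B: {W2, W3, W4}: R1→W2 14·15=210, R2→W3 4·11=44, R3→W2 2·17=34, R4→W3 9·4=36. Service 324; fixed 244; total 568.
Difference: |700 − 568| = 132.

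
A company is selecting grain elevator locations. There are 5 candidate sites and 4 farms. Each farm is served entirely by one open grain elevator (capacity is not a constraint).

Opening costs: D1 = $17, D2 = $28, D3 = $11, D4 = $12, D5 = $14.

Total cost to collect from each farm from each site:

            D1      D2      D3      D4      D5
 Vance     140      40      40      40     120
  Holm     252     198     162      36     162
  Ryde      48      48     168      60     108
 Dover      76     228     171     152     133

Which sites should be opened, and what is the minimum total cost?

Open D1 and D4; minimum total cost 229.

For any fixed open set, each farm goes to its cheapest open site; total = fixed + service.
{D1, D4}: Vance→D4 40, Holm→D4 36, Ryde→D1 48, Dover→D1 76. Service 200; fixed 29; total 229.
{D1, D3, D4}: service 200 + fixed 40 = 240
{D1, D4, D5}: Vance→D4 40, Holm→D4 36, Ryde→D1 48, Dover→D1 76. Service 200; fixed 43; total 243.
{D1, D2, D3, D4, D5}: service 200 + fixed 82 = 282
No other subset beats 229.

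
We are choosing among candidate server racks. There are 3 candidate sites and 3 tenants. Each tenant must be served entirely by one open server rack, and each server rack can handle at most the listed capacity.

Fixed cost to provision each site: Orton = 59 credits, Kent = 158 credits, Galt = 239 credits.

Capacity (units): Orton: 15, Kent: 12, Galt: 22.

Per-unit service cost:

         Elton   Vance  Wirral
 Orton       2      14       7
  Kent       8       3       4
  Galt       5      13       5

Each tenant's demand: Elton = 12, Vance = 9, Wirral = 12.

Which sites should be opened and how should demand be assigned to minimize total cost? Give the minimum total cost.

Open {Orton, Galt}: Elton→Orton 2·12=24, Vance→Galt 13·9=117, Wirral→Galt 5·12=60.
Loads: Orton carries 12/15, Galt carries 21/22. Service 201; fixed 298; total 499.
Next best feasible plan costs 559.

Minimum total cost: 499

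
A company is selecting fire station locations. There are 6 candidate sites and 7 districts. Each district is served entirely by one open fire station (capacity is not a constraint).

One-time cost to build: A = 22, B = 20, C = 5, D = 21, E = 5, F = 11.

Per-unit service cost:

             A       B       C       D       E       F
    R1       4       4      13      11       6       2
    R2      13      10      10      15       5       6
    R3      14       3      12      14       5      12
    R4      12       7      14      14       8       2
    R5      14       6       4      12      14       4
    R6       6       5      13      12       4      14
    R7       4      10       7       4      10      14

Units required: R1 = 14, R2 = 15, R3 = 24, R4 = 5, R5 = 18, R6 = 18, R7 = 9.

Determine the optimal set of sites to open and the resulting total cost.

Open B, D, E and F; minimum total cost 422.

For any fixed open set, each district goes to its cheapest open site; total = fixed + service.
{B, D, E, F}: R1→F 2·14=28, R2→E 5·15=75, R3→B 3·24=72, R4→F 2·5=10, R5→F 4·18=72, R6→E 4·18=72, R7→D 4·9=36. Service 365; fixed 57; total 422.
{A, B, E, F}: R1→F 2·14=28, R2→E 5·15=75, R3→B 3·24=72, R4→F 2·5=10, R5→F 4·18=72, R6→E 4·18=72, R7→A 4·9=36. Service 365; fixed 58; total 423.
{B, C, D, E, F}: service 365 + fixed 62 = 427
{A, B, C, D, E, F}: service 365 + fixed 84 = 449
No other subset beats 422.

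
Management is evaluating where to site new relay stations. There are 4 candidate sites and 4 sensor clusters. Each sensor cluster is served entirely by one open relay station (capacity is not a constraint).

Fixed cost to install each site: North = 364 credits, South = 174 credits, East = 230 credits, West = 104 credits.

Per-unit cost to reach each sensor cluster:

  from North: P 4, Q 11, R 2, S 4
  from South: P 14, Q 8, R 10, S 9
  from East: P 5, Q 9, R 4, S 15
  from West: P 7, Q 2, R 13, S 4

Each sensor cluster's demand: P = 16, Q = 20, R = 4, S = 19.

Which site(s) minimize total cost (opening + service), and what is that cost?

Open West only; minimum total cost 384.

For any fixed open set, each sensor cluster goes to its cheapest open site; total = fixed + service.
{West}: P→West 7·16=112, Q→West 2·20=40, R→West 13·4=52, S→West 4·19=76. Service 280; fixed 104; total 384.
{South, West}: P→West 7·16=112, Q→West 2·20=40, R→South 10·4=40, S→West 4·19=76. Service 268; fixed 278; total 546.
{East, West}: service 212 + fixed 334 = 546
{North, South, East, West}: P→North 4·16=64, Q→West 2·20=40, R→North 2·4=8, S→North 4·19=76. Service 188; fixed 872; total 1060.
No other subset beats 384.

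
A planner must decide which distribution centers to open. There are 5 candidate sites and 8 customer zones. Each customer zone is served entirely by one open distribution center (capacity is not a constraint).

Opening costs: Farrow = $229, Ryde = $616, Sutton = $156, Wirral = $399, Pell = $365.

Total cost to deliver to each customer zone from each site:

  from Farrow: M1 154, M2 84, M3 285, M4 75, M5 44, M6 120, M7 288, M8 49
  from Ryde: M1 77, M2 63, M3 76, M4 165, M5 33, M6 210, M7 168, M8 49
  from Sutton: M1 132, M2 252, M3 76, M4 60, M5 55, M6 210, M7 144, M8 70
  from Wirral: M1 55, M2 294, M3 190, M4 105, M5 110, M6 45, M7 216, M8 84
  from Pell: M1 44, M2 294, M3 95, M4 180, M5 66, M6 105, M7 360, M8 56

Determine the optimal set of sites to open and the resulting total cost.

For any fixed open set, each customer zone goes to its cheapest open site; total = fixed + service.
{Farrow, Sutton}: M1→Sutton 132, M2→Farrow 84, M3→Sutton 76, M4→Sutton 60, M5→Farrow 44, M6→Farrow 120, M7→Sutton 144, M8→Farrow 49. Service 709; fixed 385; total 1094.
{Sutton}: M1→Sutton 132, M2→Sutton 252, M3→Sutton 76, M4→Sutton 60, M5→Sutton 55, M6→Sutton 210, M7→Sutton 144, M8→Sutton 70. Service 999; fixed 156; total 1155.
{Sutton, Wirral}: M1→Wirral 55, M2→Sutton 252, M3→Sutton 76, M4→Sutton 60, M5→Sutton 55, M6→Wirral 45, M7→Sutton 144, M8→Sutton 70. Service 757; fixed 555; total 1312.
{Farrow, Ryde, Sutton, Wirral, Pell}: service 514 + fixed 1765 = 2279
No other subset beats 1094.

Open Farrow and Sutton; minimum total cost 1094.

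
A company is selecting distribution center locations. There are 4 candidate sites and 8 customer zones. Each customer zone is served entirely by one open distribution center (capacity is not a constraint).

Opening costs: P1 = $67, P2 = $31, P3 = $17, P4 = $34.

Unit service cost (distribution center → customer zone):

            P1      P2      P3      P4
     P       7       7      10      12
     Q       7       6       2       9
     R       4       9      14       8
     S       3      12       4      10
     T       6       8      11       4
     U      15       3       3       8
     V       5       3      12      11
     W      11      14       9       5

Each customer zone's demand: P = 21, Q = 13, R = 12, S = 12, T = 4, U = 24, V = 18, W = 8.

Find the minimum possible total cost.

Minimum total cost: 581

For any fixed open set, each customer zone goes to its cheapest open site; total = fixed + service.
{P2, P3, P4}: P→P2 7·21=147, Q→P3 2·13=26, R→P4 8·12=96, S→P3 4·12=48, T→P4 4·4=16, U→P2 3·24=72, V→P2 3·18=54, W→P4 5·8=40. Service 499; fixed 82; total 581.
{P1, P2, P3, P4}: P→P1 7·21=147, Q→P3 2·13=26, R→P1 4·12=48, S→P1 3·12=36, T→P4 4·4=16, U→P2 3·24=72, V→P2 3·18=54, W→P4 5·8=40. Service 439; fixed 149; total 588.
{P1, P3, P4}: P→P1 7·21=147, Q→P3 2·13=26, R→P1 4·12=48, S→P1 3·12=36, T→P4 4·4=16, U→P3 3·24=72, V→P1 5·18=90, W→P4 5·8=40. Service 475; fixed 118; total 593.
{P3}: P→P3 10·21=210, Q→P3 2·13=26, R→P3 14·12=168, S→P3 4·12=48, T→P3 11·4=44, U→P3 3·24=72, V→P3 12·18=216, W→P3 9·8=72. Service 856; fixed 17; total 873.
No other subset beats 581.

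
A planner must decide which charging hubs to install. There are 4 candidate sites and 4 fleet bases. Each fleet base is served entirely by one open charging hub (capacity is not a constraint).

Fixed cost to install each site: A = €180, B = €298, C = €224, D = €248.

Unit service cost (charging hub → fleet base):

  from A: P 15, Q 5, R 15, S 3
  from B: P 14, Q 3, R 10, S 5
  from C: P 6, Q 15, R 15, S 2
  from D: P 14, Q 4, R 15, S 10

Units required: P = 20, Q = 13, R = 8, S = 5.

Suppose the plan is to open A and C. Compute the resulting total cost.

Total cost: 719

Each fleet base is assigned to its cheapest site among the open ones.
{A, C}: P→C 6·20=120, Q→A 5·13=65, R→A 15·8=120, S→C 2·5=10. Service 315; fixed 404; total 719.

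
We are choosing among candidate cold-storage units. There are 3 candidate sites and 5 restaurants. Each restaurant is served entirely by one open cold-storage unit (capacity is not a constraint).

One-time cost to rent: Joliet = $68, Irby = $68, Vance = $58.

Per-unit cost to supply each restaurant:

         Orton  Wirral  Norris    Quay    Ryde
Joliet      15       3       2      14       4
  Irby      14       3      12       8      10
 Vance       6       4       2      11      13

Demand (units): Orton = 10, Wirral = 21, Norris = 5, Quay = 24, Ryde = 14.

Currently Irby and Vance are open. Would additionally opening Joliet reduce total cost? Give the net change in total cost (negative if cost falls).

Yes — net change −16 (cost falls by 16).

Current service cost with {Irby, Vance}: 465.
Adding Joliet: each restaurant re-picks its cheapest; new service cost 381, saving 84.
Extra fixed cost: 68. Net change = 68 − 84 = -16.
(Totals: 591 → 575.)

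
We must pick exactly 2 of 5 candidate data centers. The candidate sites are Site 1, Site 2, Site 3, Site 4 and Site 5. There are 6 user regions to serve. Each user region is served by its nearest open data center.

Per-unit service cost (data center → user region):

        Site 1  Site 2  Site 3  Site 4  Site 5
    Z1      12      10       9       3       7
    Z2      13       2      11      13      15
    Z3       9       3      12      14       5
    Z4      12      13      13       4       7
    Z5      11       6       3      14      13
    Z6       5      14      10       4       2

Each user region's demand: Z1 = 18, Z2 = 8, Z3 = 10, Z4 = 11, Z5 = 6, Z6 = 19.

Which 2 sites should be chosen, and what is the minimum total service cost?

With exactly 2 open, each user region uses its cheapest among the chosen.
{Site 2, Site 4}: Z1→Site 4 3·18=54, Z2→Site 2 2·8=16, Z3→Site 2 3·10=30, Z4→Site 4 4·11=44, Z5→Site 2 6·6=36, Z6→Site 4 4·19=76. Service cost 256.
{Site 2, Site 5}: service cost 323
{Site 4, Site 5}: service cost 368
Among all 10 size-2 choices, {Site 2, Site 4} is lowest.

Choose Site 2 and Site 4; total service cost 256.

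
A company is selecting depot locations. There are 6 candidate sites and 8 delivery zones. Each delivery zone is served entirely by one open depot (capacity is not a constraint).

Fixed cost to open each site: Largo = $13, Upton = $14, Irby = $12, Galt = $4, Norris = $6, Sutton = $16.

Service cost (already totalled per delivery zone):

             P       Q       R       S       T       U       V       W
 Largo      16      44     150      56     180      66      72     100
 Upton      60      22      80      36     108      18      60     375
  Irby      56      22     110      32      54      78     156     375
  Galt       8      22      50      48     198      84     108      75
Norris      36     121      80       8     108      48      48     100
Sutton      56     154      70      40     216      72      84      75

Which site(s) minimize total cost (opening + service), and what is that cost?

Open Upton, Irby, Galt and Norris; minimum total cost 319.

For any fixed open set, each delivery zone goes to its cheapest open site; total = fixed + service.
{Upton, Irby, Galt, Norris}: P→Galt 8, Q→Upton 22, R→Galt 50, S→Norris 8, T→Irby 54, U→Upton 18, V→Norris 48, W→Galt 75. Service 283; fixed 36; total 319.
{Largo, Upton, Irby, Galt, Norris}: service 283 + fixed 49 = 332
{Upton, Irby, Galt, Norris, Sutton}: service 283 + fixed 52 = 335
{Largo, Upton, Irby, Galt, Norris, Sutton}: service 283 + fixed 65 = 348
No other subset beats 319.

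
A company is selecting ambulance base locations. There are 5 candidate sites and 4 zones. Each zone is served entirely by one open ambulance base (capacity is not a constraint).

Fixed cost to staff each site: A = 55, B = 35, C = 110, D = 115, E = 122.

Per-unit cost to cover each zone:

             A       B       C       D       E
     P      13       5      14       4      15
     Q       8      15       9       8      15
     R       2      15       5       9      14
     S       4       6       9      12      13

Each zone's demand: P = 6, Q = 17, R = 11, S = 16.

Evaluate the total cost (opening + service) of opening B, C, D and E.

Each zone is assigned to its cheapest site among the open ones.
{B, C, D, E}: P→D 4·6=24, Q→D 8·17=136, R→C 5·11=55, S→B 6·16=96. Service 311; fixed 382; total 693.

Total cost: 693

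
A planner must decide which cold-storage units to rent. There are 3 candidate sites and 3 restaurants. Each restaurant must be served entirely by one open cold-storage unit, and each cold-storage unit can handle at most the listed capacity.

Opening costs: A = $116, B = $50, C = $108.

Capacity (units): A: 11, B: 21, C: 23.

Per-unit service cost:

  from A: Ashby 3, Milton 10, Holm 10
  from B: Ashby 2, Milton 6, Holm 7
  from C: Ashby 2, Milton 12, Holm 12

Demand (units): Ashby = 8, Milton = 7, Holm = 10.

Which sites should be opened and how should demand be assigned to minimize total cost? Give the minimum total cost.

Open {B, C}: Ashby→C 2·8=16, Milton→B 6·7=42, Holm→B 7·10=70.
Loads: B carries 17/21, C carries 8/23. Service 128; fixed 158; total 286.
Next best feasible plan costs 302.

Minimum total cost: 286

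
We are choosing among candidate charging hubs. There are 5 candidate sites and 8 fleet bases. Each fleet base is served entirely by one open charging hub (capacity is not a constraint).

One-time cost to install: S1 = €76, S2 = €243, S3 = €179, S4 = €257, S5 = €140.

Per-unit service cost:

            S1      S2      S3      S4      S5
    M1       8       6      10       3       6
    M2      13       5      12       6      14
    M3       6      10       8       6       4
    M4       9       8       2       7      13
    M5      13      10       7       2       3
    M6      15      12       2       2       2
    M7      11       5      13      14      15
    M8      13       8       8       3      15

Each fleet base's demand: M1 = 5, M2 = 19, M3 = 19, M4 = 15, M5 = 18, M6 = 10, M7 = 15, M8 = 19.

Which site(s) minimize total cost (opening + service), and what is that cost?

Open S4 only; minimum total cost 928.

For any fixed open set, each fleet base goes to its cheapest open site; total = fixed + service.
{S4}: M1→S4 3·5=15, M2→S4 6·19=114, M3→S4 6·19=114, M4→S4 7·15=105, M5→S4 2·18=36, M6→S4 2·10=20, M7→S4 14·15=210, M8→S4 3·19=57. Service 671; fixed 257; total 928.
{S1, S4}: service 626 + fixed 333 = 959
{S2, S5}: service 622 + fixed 383 = 1005
{S1, S2, S3, S4, S5}: service 404 + fixed 895 = 1299
No other subset beats 928.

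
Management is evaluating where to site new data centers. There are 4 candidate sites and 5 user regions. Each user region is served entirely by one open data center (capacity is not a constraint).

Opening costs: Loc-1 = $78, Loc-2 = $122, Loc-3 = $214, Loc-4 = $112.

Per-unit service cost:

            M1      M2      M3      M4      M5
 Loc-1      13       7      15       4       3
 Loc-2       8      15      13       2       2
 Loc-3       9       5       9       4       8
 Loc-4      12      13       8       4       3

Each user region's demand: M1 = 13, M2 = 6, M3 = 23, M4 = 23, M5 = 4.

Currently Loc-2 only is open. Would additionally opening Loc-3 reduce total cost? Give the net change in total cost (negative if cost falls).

No — net change +62 (cost rises by 62).

Current service cost with {Loc-2}: 547.
Adding Loc-3: each user region re-picks its cheapest; new service cost 395, saving 152.
Extra fixed cost: 214. Net change = 214 − 152 = 62.
(Totals: 669 → 731.)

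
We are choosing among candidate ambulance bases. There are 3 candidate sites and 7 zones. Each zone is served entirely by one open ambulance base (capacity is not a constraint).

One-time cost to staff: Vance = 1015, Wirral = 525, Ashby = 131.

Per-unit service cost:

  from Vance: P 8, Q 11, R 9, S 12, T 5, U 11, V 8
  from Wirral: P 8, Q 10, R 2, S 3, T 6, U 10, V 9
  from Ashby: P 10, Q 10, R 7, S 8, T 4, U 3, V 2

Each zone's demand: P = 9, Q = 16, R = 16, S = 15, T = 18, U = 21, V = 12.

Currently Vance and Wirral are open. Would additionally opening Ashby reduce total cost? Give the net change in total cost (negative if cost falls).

Yes — net change −106 (cost falls by 106).

Current service cost with {Vance, Wirral}: 705.
Adding Ashby: each zone re-picks its cheapest; new service cost 468, saving 237.
Extra fixed cost: 131. Net change = 131 − 237 = -106.
(Totals: 2245 → 2139.)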